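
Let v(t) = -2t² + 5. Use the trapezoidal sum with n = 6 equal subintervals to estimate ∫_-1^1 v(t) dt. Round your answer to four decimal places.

8.5926

Δt = (1 − (-1))/6 = 1/3.
v(-1) = 3, v(-2/3) = 37/9, v(-1/3) = 43/9, v(0) = 5, v(1/3) = 43/9, v(2/3) = 37/9, v(1) = 3.
T_6 = (Δt/2)·[v(t_0) + 2v(t_1) + ... + 2v(t_{5}) + v(t_6)].
Sum ≈ 8.5926.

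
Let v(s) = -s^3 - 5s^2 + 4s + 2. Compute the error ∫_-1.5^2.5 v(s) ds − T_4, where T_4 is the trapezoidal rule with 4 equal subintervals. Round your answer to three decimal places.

Exact integral: ∫_-1.5^2.5 v(s) ds ≈ -24.16667.
T_4 = -28.5.
Error ≈ -24.16667 − (-28.5) ≈ 4.333.

4.333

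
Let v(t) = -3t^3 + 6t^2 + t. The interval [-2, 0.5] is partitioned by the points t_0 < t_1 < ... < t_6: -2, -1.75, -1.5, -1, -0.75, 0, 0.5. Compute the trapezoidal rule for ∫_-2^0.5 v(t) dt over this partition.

27.57421875

Subinterval widths: 0.25, 0.25, 0.5, 0.25, 0.75, 0.5.
v(-2) = 46, v(-1.75) = 32.703125, v(-1.5) = 22.125, v(-1) = 8, v(-0.75) = 3.890625, v(0) = 0, v(0.5) = 1.625.
On each subinterval the trapezoid contributes (Δt_i/2)·[v(t_{i-1}) + v(t_i)].
Sum = 27.57421875.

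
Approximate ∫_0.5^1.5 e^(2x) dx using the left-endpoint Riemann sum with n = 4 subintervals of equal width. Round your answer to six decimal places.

Δx = (1.5 − 0.5)/4 = 0.25.
Left endpoints: 0.5, 0.75, 1, 1.25.
f(0.5) ≈ 2.718282, f(0.75) ≈ 4.481689, f(1) ≈ 7.389056, f(1.25) ≈ 12.182494.
Sum = Δx · [f(0.5) + f(0.75) + f(1) + f(1.25)].
Sum ≈ 6.692880.

6.692880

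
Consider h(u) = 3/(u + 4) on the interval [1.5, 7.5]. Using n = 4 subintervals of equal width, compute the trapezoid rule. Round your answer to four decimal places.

2.2270

Δu = (7.5 − 1.5)/4 = 1.5.
h(1.5) = 6/11, h(3) = 3/7, h(4.5) = 6/17, h(6) = 0.3, h(7.5) = 6/23.
T_4 = (Δu/2)·[h(u_0) + 2h(u_1) + 2h(u_2) + 2h(u_3) + h(u_4)].
Sum ≈ 2.2270.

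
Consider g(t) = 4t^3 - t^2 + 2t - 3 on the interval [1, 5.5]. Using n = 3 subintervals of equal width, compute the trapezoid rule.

Δt = (5.5 − 1)/3 = 1.5.
g(1) = 2, g(2.5) = 58.25, g(4) = 245, g(5.5) = 643.25.
T_3 = (Δt/2)·[g(t_0) + 2g(t_1) + 2g(t_2) + g(t_3)].
Sum = 938.8125.

938.8125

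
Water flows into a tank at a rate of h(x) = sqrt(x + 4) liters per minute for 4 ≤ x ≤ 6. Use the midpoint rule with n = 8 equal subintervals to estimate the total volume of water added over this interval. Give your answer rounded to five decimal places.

5.99695

Δx = (6 − 4)/8 = 0.25.
Midpoints: 4.125, 4.375, 4.625, 4.875, 5.125, 5.375, 5.625, 5.875.
h(4.125) ≈ 2.85044, h(4.375) ≈ 2.89396, h(4.625) ≈ 2.93684, h(4.875) ≈ 2.97909, h(5.125) ≈ 3.02076, h(5.375) ≈ 3.06186, h(5.625) ≈ 3.10242, h(5.875) ≈ 3.14245.
Sum = Δx · [h(4.125) + h(4.375) + h(4.625) + ...].
Sum ≈ 5.99695.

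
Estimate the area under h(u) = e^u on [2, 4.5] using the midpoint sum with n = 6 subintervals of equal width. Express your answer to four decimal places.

82.0334

Δu = (4.5 − 2)/6 = 5/12.
Midpoints: 53/24, 2.625, 73/24, 83/24, 3.875, 103/24.
h(53/24) ≈ 9.1005, h(2.625) ≈ 13.8046, h(73/24) ≈ 20.9401, h(83/24) ≈ 31.7640, h(3.875) ≈ 48.1827, h(103/24) ≈ 73.0882.
Sum = Δu · [h(53/24) + h(2.625) + h(73/24) + ...].
Sum ≈ 82.0334.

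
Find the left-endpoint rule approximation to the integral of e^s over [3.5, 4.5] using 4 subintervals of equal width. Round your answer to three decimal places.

50.085

Δs = (4.5 − 3.5)/4 = 0.25.
Left endpoints: 3.5, 3.75, 4, 4.25.
f(3.5) ≈ 33.115, f(3.75) ≈ 42.521, f(4) ≈ 54.598, f(4.25) ≈ 70.105.
Sum = Δs · [f(3.5) + f(3.75) + f(4) + f(4.25)].
Sum ≈ 50.085.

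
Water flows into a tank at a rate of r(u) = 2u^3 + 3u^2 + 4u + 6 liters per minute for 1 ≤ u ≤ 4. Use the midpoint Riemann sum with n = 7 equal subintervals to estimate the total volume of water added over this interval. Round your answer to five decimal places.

Δu = (4 − 1)/7 = 3/7.
Midpoints: 17/14, 23/14, 29/14, 2.5, 41/14, 47/14, 53/14.
r(17/14) = 12939/686, r(23/14) = 10131/343, r(29/14) = 30825/686, r(2.5) = 66, r(41/14) = 64263/686, r(47/14) = 44217/343, r(53/14) = 118437/686.
Sum = Δu · [r(17/14) + r(23/14) + r(29/14) + ...].
Sum ≈ 237.67347.

237.67347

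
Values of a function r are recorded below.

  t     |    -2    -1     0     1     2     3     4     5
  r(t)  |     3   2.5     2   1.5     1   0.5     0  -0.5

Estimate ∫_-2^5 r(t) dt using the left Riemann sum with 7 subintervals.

Δt = 1.
Sum = 1·[3 + 2.5 + 2 + 1.5 + 1 + 0.5 + 0] = 10.5.

10.5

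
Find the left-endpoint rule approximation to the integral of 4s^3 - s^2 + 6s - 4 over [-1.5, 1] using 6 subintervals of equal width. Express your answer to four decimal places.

-26.5914

Δs = (1 − (-1.5))/6 = 5/12.
Left endpoints: -1.5, -13/12, -2/3, -0.25, 1/6, 7/12.
f(-1.5) = -28.75, f(-13/12) = -905/54, f(-2/3) = -260/27, f(-0.25) = -5.625, f(1/6) = -325/108, f(7/12) = -5/108.
Sum = Δs · [f(-1.5) + f(-13/12) + f(-2/3) + ...].
Sum ≈ -26.5914.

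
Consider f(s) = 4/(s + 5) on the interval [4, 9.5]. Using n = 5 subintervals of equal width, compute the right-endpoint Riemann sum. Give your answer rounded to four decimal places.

1.8180

Δs = (9.5 − 4)/5 = 1.1.
Right endpoints: 5.1, 6.2, 7.3, 8.4, 9.5.
f(5.1) = 40/101, f(6.2) = 5/14, f(7.3) = 40/123, f(8.4) = 20/67, f(9.5) = 8/29.
Sum = Δs · [f(5.1) + f(6.2) + f(7.3) + f(8.4) + f(9.5)].
Sum ≈ 1.8180.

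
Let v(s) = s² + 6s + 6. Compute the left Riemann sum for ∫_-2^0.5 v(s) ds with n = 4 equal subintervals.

Δs = (0.5 − (-2))/4 = 0.625.
Left endpoints: -2, -1.375, -0.75, -0.125.
v(-2) = -2, v(-1.375) = -0.359375, v(-0.75) = 2.0625, v(-0.125) = 5.265625.
Sum = Δs · [v(-2) + v(-1.375) + v(-0.75) + v(-0.125)].
Sum = 3.10546875.

3.10546875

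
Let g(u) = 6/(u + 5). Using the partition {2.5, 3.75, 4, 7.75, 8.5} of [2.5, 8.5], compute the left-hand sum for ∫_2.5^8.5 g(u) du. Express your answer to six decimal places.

Subinterval widths: 1.25, 0.25, 3.75, 0.75.
Left endpoints: 2.5, 3.75, 4, 7.75.
g(2.5) = 0.8, g(3.75) = 24/35, g(4) = 2/3, g(7.75) = 8/17.
Sum = Σ Δu_i · g(u_i).
Sum ≈ 4.024370.

4.024370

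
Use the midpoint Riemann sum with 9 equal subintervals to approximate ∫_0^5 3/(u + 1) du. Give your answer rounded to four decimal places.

5.3396

Δu = (5 − 0)/9 = 5/9.
Midpoints: 5/18, 5/6, 25/18, 35/18, 2.5, 55/18, 65/18, 25/6, 85/18.
f(5/18) = 54/23, f(5/6) = 18/11, f(25/18) = 54/43, f(35/18) = 54/53, f(2.5) = 6/7, f(55/18) = 54/73, f(65/18) = 54/83, f(25/6) = 18/31, f(85/18) = 54/103.
Sum = Δu · [f(5/18) + f(5/6) + f(25/18) + ...].
Sum ≈ 5.3396.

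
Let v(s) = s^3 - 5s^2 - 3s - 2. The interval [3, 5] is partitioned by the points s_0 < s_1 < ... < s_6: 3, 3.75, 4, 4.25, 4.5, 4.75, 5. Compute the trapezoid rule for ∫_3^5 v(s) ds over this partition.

-54.8671875

Subinterval widths: 0.75, 0.25, 0.25, 0.25, 0.25, 0.25.
v(3) = -29, v(3.75) = -30.828125, v(4) = -30, v(4.25) = -28.296875, v(4.5) = -25.625, v(4.75) = -21.890625, v(5) = -17.
On each subinterval the trapezoid contributes (Δs_i/2)·[v(s_{i-1}) + v(s_i)].
Sum = -54.8671875.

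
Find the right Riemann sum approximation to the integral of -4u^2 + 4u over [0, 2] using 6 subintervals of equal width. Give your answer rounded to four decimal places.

Δu = (2 − 0)/6 = 1/3.
Right endpoints: 1/3, 2/3, 1, 4/3, 5/3, 2.
f(1/3) = 8/9, f(2/3) = 8/9, f(1) = 0, f(4/3) = -16/9, f(5/3) = -40/9, f(2) = -8.
Sum = Δu · [f(1/3) + f(2/3) + f(1) + ...].
Sum ≈ -4.1481.

-4.1481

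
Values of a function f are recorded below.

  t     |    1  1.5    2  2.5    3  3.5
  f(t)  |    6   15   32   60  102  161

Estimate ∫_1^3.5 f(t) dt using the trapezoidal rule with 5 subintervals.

146.25

Δt = 0.5.
T_5 = (0.5/2)·[6 + 2·15 + 2·32 + 2·60 + 2·102 + 161] = 146.25.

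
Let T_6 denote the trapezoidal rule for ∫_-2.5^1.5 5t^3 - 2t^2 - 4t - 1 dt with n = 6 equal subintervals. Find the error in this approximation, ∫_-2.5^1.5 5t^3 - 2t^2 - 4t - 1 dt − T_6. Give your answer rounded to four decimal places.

Exact integral: ∫_-2.5^1.5 f(t) dt ≈ -51.166667.
T_6 ≈ -53.981481.
Error ≈ -51.166667 − (-53.981481) ≈ 2.8148.

2.8148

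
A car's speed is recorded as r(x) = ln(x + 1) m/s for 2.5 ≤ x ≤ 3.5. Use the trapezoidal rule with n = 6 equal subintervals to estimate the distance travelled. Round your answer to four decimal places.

1.3835

Δx = (3.5 − 2.5)/6 = 1/6.
r(2.5) ≈ 1.2528, r(8/3) ≈ 1.2993, r(17/6) ≈ 1.3437, r(3) ≈ 1.3863, r(19/6) ≈ 1.4271, r(10/3) ≈ 1.4663, r(3.5) ≈ 1.5041.
T_6 = (Δx/2)·[r(x_0) + 2r(x_1) + ... + 2r(x_{5}) + r(x_6)].
Sum ≈ 1.3835.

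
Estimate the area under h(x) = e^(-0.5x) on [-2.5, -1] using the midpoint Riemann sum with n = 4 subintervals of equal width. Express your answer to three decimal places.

3.678

Δx = (-1 − (-2.5))/4 = 0.375.
Midpoints: -2.3125, -1.9375, -1.5625, -1.1875.
h(-2.3125) ≈ 3.178, h(-1.9375) ≈ 2.635, h(-1.5625) ≈ 2.184, h(-1.1875) ≈ 1.811.
Sum = Δx · [h(-2.3125) + h(-1.9375) + h(-1.5625) + h(-1.1875)].
Sum ≈ 3.678.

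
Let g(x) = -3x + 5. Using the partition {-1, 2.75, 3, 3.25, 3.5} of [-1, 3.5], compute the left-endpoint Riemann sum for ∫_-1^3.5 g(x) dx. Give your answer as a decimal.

27

Subinterval widths: 3.75, 0.25, 0.25, 0.25.
Left endpoints: -1, 2.75, 3, 3.25.
g(-1) = 8, g(2.75) = -3.25, g(3) = -4, g(3.25) = -4.75.
Sum = Σ Δx_i · g(x_i).
Sum = 27.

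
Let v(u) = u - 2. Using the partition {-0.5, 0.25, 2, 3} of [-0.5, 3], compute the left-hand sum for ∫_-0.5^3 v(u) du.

-4.9375

Subinterval widths: 0.75, 1.75, 1.
Left endpoints: -0.5, 0.25, 2.
v(-0.5) = -2.5, v(0.25) = -1.75, v(2) = 0.
Sum = Σ Δu_i · v(u_i).
Sum = -4.9375.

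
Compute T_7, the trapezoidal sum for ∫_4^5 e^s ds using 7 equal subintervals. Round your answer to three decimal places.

Δs = (5 − 4)/7 = 1/7.
f(4) ≈ 54.598, f(29/7) ≈ 62.983, f(30/7) ≈ 72.654, f(31/7) ≈ 83.812, f(32/7) ≈ 96.682, f(33/7) ≈ 111.529, f(34/7) ≈ 128.656, f(5) ≈ 148.413.
T_7 = (Δs/2)·[f(s_0) + 2f(s_1) + ... + 2f(s_{6}) + f(s_7)].
Sum ≈ 93.975.

93.975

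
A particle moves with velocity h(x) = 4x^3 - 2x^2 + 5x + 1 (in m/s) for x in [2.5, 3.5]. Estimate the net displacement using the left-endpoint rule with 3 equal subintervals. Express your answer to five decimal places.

Δx = (3.5 − 2.5)/3 = 1/3.
Left endpoints: 2.5, 17/6, 19/6.
h(2.5) = 63.5, h(17/6) = 4865/54, h(19/6) = 6685/54.
Sum = Δx · [h(2.5) + h(17/6) + h(19/6)].
Sum ≈ 92.46296.

92.46296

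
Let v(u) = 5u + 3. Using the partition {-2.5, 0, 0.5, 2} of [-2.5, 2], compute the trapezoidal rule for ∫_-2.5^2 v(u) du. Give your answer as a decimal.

Subinterval widths: 2.5, 0.5, 1.5.
v(-2.5) = -9.5, v(0) = 3, v(0.5) = 5.5, v(2) = 13.
On each subinterval the trapezoid contributes (Δu_i/2)·[v(u_{i-1}) + v(u_i)].
Sum = 7.875.

7.875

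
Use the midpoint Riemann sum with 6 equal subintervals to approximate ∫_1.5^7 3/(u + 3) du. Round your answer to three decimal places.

2.391

Δu = (7 − 1.5)/6 = 11/12.
Midpoints: 47/24, 2.875, 91/24, 113/24, 5.625, 157/24.
f(47/24) = 72/119, f(2.875) = 24/47, f(91/24) = 72/163, f(113/24) = 72/185, f(5.625) = 8/23, f(157/24) = 72/229.
Sum = Δu · [f(47/24) + f(2.875) + f(91/24) + ...].
Sum ≈ 2.391.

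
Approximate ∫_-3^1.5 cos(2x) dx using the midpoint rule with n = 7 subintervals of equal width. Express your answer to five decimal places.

Δx = (1.5 − (-3))/7 = 9/14.
Midpoints: -75/28, -57/28, -39/28, -0.75, -3/28, 15/28, 33/28.
f(-75/28) ≈ 0.60100, f(-57/28) ≈ -0.59797, f(-39/28) ≈ -0.93734, f(-0.75) ≈ 0.07074, f(-3/28) ≈ 0.97713, f(15/28) ≈ 0.47887, f(33/28) ≈ -0.70778.
Sum = Δx · [f(-75/28) + f(-57/28) + f(-39/28) + ...].
Sum ≈ -0.07415.

-0.07415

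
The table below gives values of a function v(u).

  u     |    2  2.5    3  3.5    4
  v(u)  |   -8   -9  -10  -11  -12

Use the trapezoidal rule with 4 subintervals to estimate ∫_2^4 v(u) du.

Δu = 0.5.
T_4 = (0.5/2)·[(-8) + 2·(-9) + 2·(-10) + 2·(-11) + (-12)] = -20.

-20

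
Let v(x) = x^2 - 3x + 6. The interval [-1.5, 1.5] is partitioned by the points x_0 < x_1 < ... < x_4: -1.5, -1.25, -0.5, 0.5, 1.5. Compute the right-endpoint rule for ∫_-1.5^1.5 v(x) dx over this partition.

17.140625

Subinterval widths: 0.25, 0.75, 1, 1.
Right endpoints: -1.25, -0.5, 0.5, 1.5.
v(-1.25) = 11.3125, v(-0.5) = 7.75, v(0.5) = 4.75, v(1.5) = 3.75.
Sum = Σ Δx_i · v(x_i).
Sum = 17.140625.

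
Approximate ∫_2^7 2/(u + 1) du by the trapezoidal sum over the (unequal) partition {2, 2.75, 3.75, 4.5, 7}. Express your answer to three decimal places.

1.988

Subinterval widths: 0.75, 1, 0.75, 2.5.
f(2) = 2/3, f(2.75) = 8/15, f(3.75) = 8/19, f(4.5) = 4/11, f(7) = 0.25.
On each subinterval the trapezoid contributes (Δu_i/2)·[f(u_{i-1}) + f(u_i)].
Sum ≈ 1.988.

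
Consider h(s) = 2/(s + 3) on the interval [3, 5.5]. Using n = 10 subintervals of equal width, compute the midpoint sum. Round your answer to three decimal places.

Δs = (5.5 − 3)/10 = 0.25.
Midpoints: 3.125, 3.375, 3.625, 3.875, 4.125, 4.375, 4.625, 4.875, 5.125, 5.375.
h(3.125) = 16/49, h(3.375) = 16/51, h(3.625) = 16/53, h(3.875) = 16/55, h(4.125) = 16/57, h(4.375) = 16/59, h(4.625) = 16/61, h(4.875) = 16/63, h(5.125) = 16/65, h(5.375) = 16/67.
Sum = Δs · [h(3.125) + h(3.375) + h(3.625) + ...].
Sum ≈ 0.697.

0.697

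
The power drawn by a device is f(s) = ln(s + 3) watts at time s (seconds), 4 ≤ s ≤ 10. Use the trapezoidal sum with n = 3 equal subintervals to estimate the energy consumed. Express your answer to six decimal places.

13.701099

Δs = (10 − 4)/3 = 2.
f(4) ≈ 1.945910, f(6) ≈ 2.197225, f(8) ≈ 2.397895, f(10) ≈ 2.564949.
T_3 = (Δs/2)·[f(s_0) + 2f(s_1) + 2f(s_2) + f(s_3)].
Sum ≈ 13.701099.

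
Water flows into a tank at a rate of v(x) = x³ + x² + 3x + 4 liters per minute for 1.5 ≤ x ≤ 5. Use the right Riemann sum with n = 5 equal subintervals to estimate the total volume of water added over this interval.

300.93

Δx = (5 − 1.5)/5 = 0.7.
Right endpoints: 2.2, 2.9, 3.6, 4.3, 5.
v(2.2) = 26.088, v(2.9) = 45.499, v(3.6) = 74.416, v(4.3) = 114.897, v(5) = 169.
Sum = Δx · [v(2.2) + v(2.9) + v(3.6) + v(4.3) + v(5)].
Sum = 300.93.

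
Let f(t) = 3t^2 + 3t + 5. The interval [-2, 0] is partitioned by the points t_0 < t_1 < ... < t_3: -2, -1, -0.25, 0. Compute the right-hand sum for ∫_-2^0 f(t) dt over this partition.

Subinterval widths: 1, 0.75, 0.25.
Right endpoints: -1, -0.25, 0.
f(-1) = 5, f(-0.25) = 4.4375, f(0) = 5.
Sum = Σ Δt_i · f(t_i).
Sum = 9.578125.

9.578125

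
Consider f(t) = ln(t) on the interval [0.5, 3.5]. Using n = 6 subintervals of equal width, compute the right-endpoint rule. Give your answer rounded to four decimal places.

2.1831

Δt = (3.5 − 0.5)/6 = 0.5.
Right endpoints: 1, 1.5, 2, 2.5, 3, 3.5.
f(1) ≈ 0.0000, f(1.5) ≈ 0.4055, f(2) ≈ 0.6931, f(2.5) ≈ 0.9163, f(3) ≈ 1.0986, f(3.5) ≈ 1.2528.
Sum = Δt · [f(1) + f(1.5) + f(2) + ...].
Sum ≈ 2.1831.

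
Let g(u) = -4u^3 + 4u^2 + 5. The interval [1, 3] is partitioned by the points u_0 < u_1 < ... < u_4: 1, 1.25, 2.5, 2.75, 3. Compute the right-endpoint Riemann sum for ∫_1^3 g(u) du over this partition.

Subinterval widths: 0.25, 1.25, 0.25, 0.25.
Right endpoints: 1.25, 2.5, 2.75, 3.
g(1.25) = 3.4375, g(2.5) = -32.5, g(2.75) = -47.9375, g(3) = -67.
Sum = Σ Δu_i · g(u_i).
Sum = -68.5.

-68.5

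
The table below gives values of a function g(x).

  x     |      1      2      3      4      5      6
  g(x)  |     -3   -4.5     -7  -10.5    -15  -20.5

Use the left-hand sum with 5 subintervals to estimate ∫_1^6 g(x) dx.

-40

Δx = 1.
Sum = 1·[(-3) + (-4.5) + (-7) + (-10.5) + (-15)] = -40.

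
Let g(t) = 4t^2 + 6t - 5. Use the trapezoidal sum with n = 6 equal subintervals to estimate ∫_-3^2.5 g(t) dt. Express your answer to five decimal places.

Δt = (2.5 − (-3))/6 = 11/12.
g(-3) = 13, g(-25/12) = -5/36, g(-7/6) = -59/9, g(-0.25) = -6.25, g(2/3) = 7/9, g(19/12) = 523/36, g(2.5) = 35.
T_6 = (Δt/2)·[g(t_0) + 2g(t_1) + ... + 2g(t_{5}) + g(t_6)].
Sum ≈ 24.16435.

24.16435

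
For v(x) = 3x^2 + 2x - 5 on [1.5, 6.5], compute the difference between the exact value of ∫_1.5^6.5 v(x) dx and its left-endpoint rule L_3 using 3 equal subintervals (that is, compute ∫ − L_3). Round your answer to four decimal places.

Exact integral: ∫_1.5^6.5 v(x) dx = 286.25.
L_3 ≈ 184.861111.
Error ≈ 286.25 − 184.861111 ≈ 101.3889.

101.3889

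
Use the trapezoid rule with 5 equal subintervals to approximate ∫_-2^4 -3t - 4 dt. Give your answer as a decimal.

-42

Δt = (4 − (-2))/5 = 1.2.
f(-2) = 2, f(-0.8) = -1.6, f(0.4) = -5.2, f(1.6) = -8.8, f(2.8) = -12.4, f(4) = -16.
T_5 = (Δt/2)·[f(t_0) + 2f(t_1) + ... + 2f(t_{4}) + f(t_5)].
Sum = -42.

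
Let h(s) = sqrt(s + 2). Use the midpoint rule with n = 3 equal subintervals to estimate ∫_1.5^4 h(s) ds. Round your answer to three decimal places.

5.435

Δs = (4 − 1.5)/3 = 5/6.
Midpoints: 23/12, 2.75, 43/12.
h(23/12) ≈ 1.979, h(2.75) ≈ 2.179, h(43/12) ≈ 2.363.
Sum = Δs · [h(23/12) + h(2.75) + h(43/12)].
Sum ≈ 5.435.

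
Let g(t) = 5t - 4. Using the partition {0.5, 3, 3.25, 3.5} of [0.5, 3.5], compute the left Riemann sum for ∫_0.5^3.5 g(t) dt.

Subinterval widths: 2.5, 0.25, 0.25.
Left endpoints: 0.5, 3, 3.25.
g(0.5) = -1.5, g(3) = 11, g(3.25) = 12.25.
Sum = Σ Δt_i · g(t_i).
Sum = 2.0625.

2.0625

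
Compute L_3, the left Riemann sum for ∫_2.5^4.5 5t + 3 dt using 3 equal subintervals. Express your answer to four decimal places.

37.6667

Δt = (4.5 − 2.5)/3 = 2/3.
Left endpoints: 2.5, 19/6, 23/6.
f(2.5) = 15.5, f(19/6) = 113/6, f(23/6) = 133/6.
Sum = Δt · [f(2.5) + f(19/6) + f(23/6)].
Sum ≈ 37.6667.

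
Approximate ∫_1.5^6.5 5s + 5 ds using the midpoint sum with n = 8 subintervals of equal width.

125

Δs = (6.5 − 1.5)/8 = 0.625.
Midpoints: 1.8125, 2.4375, 3.0625, 3.6875, 4.3125, 4.9375, 5.5625, 6.1875.
f(1.8125) = 14.0625, f(2.4375) = 17.1875, f(3.0625) = 20.3125, f(3.6875) = 23.4375, f(4.3125) = 26.5625, f(4.9375) = 29.6875, f(5.5625) = 32.8125, f(6.1875) = 35.9375.
Sum = Δs · [f(1.8125) + f(2.4375) + f(3.0625) + ...].
Sum = 125.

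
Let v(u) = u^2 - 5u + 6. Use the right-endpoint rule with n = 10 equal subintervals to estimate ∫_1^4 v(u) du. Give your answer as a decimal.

1.545

Δu = (4 − 1)/10 = 0.3.
Right endpoints: 1.3, 1.6, 1.9, 2.2, 2.5, 2.8, 3.1, 3.4, 3.7, 4.
v(1.3) = 1.19, v(1.6) = 0.56, v(1.9) = 0.11, v(2.2) = -0.16, v(2.5) = -0.25, v(2.8) = -0.16, v(3.1) = 0.11, v(3.4) = 0.56, v(3.7) = 1.19, v(4) = 2.
Sum = Δu · [v(1.3) + v(1.6) + v(1.9) + ...].
Sum = 1.545.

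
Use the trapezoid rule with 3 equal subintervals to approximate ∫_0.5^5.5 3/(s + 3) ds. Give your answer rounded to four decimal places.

2.7079

Δs = (5.5 − 0.5)/3 = 5/3.
f(0.5) = 6/7, f(13/6) = 18/31, f(23/6) = 18/41, f(5.5) = 6/17.
T_3 = (Δs/2)·[f(s_0) + 2f(s_1) + 2f(s_2) + f(s_3)].
Sum ≈ 2.7079.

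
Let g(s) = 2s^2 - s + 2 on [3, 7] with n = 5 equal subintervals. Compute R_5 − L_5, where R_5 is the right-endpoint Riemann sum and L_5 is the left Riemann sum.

60.8

R_5 = 229.92.
L_5 = 169.12.
R_5 − L_5 = 60.8.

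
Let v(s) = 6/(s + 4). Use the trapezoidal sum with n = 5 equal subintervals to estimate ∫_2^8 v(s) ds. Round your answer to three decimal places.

4.174

Δs = (8 − 2)/5 = 1.2.
v(2) = 1, v(3.2) = 5/6, v(4.4) = 5/7, v(5.6) = 0.625, v(6.8) = 5/9, v(8) = 0.5.
T_5 = (Δs/2)·[v(s_0) + 2v(s_1) + ... + 2v(s_{4}) + v(s_5)].
Sum ≈ 4.174.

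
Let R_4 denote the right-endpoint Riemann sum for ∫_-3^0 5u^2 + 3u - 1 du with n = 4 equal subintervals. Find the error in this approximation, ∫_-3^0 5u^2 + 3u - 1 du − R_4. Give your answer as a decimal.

12.09375

Exact integral: ∫_-3^0 f(u) du = 28.5.
R_4 = 16.40625.
Error = 28.5 − 16.40625 = 12.09375.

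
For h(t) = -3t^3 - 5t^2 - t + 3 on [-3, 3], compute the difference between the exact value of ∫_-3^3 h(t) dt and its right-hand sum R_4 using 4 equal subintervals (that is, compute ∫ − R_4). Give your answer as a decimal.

Exact integral: ∫_-3^3 h(t) dt = -72.
R_4 = -209.25.
Error = -72 − (-209.25) = 137.25.

137.25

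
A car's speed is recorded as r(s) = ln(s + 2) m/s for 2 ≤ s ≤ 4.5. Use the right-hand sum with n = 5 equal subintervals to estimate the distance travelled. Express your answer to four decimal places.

4.2409

Δs = (4.5 − 2)/5 = 0.5.
Right endpoints: 2.5, 3, 3.5, 4, 4.5.
r(2.5) ≈ 1.5041, r(3) ≈ 1.6094, r(3.5) ≈ 1.7047, r(4) ≈ 1.7918, r(4.5) ≈ 1.8718.
Sum = Δs · [r(2.5) + r(3) + r(3.5) + r(4) + r(4.5)].
Sum ≈ 4.2409.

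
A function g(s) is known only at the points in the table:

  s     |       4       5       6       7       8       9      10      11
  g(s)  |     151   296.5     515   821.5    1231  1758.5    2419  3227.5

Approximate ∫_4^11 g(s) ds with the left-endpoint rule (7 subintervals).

Δs = 1.
Sum = 1·[151 + 296.5 + 515 + 821.5 + 1231 + 1758.5 + 2419] = 7192.5.

7192.5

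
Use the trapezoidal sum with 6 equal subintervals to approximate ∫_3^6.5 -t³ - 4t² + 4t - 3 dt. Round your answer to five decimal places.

-703.80483

Δt = (6.5 − 3)/6 = 7/12.
f(3) = -54, f(43/12) = -148675/1728, f(25/6) = -27673/216, f(4.75) = -181.421875, f(16/3) = -6673/27, f(71/12) = -564167/1728, f(6.5) = -420.625.
T_6 = (Δt/2)·[f(t_0) + 2f(t_1) + ... + 2f(t_{5}) + f(t_6)].
Sum ≈ -703.80483.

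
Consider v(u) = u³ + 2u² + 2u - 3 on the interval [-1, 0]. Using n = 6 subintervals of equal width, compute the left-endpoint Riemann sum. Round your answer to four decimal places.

-3.6644

Δu = (0 − (-1))/6 = 1/6.
Left endpoints: -1, -5/6, -2/3, -0.5, -1/3, -1/6.
v(-1) = -4, v(-5/6) = -833/216, v(-2/3) = -101/27, v(-0.5) = -3.625, v(-1/3) = -94/27, v(-1/6) = -709/216.
Sum = Δu · [v(-1) + v(-5/6) + v(-2/3) + ...].
Sum ≈ -3.6644.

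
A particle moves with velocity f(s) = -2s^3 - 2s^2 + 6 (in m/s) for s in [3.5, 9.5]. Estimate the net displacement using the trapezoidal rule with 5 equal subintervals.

Δs = (9.5 − 3.5)/5 = 1.2.
f(3.5) = -104.25, f(4.7) = -245.826, f(5.9) = -474.378, f(7.1) = -810.642, f(8.3) = -1275.354, f(9.5) = -1889.25.
T_5 = (Δs/2)·[f(s_0) + 2f(s_1) + ... + 2f(s_{4}) + f(s_5)].
Sum = -4563.54.

-4563.54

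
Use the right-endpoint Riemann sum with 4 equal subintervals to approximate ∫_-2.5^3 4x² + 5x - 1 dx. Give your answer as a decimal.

Δx = (3 − (-2.5))/4 = 1.375.
Right endpoints: -1.125, 0.25, 1.625, 3.
f(-1.125) = -1.5625, f(0.25) = 0.5, f(1.625) = 17.6875, f(3) = 50.
Sum = Δx · [f(-1.125) + f(0.25) + f(1.625) + f(3)].
Sum = 91.609375.

91.609375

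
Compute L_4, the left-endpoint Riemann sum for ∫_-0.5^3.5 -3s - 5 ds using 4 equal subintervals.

-32

Δs = (3.5 − (-0.5))/4 = 1.
Left endpoints: -0.5, 0.5, 1.5, 2.5.
f(-0.5) = -3.5, f(0.5) = -6.5, f(1.5) = -9.5, f(2.5) = -12.5.
Sum = Δs · [f(-0.5) + f(0.5) + f(1.5) + f(2.5)].
Sum = -32.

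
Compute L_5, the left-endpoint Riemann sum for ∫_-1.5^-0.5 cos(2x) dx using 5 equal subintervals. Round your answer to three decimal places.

Δx = (-0.5 − (-1.5))/5 = 0.2.
Left endpoints: -1.5, -1.3, -1.1, -0.9, -0.7.
f(-1.5) ≈ -0.990, f(-1.3) ≈ -0.857, f(-1.1) ≈ -0.589, f(-0.9) ≈ -0.227, f(-0.7) ≈ 0.170.
Sum = Δx · [f(-1.5) + f(-1.3) + f(-1.1) + f(-0.9) + f(-0.7)].
Sum ≈ -0.499.

-0.499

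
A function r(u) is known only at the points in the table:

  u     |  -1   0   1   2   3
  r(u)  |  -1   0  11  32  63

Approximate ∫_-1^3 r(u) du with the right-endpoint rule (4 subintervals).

106

Δu = 1.
Sum = 1·[0 + 11 + 32 + 63] = 106.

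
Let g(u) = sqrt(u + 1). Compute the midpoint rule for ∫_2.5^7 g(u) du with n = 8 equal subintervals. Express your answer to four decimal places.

Δu = (7 − 2.5)/8 = 0.5625.
Midpoints: 2.78125, 3.34375, 3.90625, 4.46875, 5.03125, 5.59375, 6.15625, 6.71875.
g(2.78125) ≈ 1.9445, g(3.34375) ≈ 2.0842, g(3.90625) ≈ 2.2150, g(4.46875) ≈ 2.3385, g(5.03125) ≈ 2.4559, g(5.59375) ≈ 2.5678, g(6.15625) ≈ 2.6751, g(6.71875) ≈ 2.7783.
Sum = Δu · [g(2.78125) + g(3.34375) + g(3.90625) + ...].
Sum ≈ 10.7209.

10.7209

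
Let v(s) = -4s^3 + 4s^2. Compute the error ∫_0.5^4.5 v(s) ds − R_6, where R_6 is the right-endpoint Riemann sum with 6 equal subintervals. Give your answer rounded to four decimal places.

Exact integral: ∫_0.5^4.5 v(s) ds ≈ -288.666667.
R_6 ≈ -391.037037.
Error ≈ -288.666667 − (-391.037037) ≈ 102.3704.

102.3704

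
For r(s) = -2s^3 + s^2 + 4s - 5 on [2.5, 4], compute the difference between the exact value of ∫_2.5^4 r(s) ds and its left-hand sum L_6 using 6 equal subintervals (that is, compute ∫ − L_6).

-9.8359375

Exact integral: ∫_2.5^4 r(s) ds = -80.34375.
L_6 = -70.5078125.
Error = -80.34375 − (-70.5078125) = -9.8359375.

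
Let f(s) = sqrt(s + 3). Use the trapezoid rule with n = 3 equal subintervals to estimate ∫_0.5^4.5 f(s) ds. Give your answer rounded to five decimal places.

Δs = (4.5 − 0.5)/3 = 4/3.
f(0.5) ≈ 1.87083, f(11/6) ≈ 2.19848, f(19/6) ≈ 2.48328, f(4.5) ≈ 2.73861.
T_3 = (Δs/2)·[f(s_0) + 2f(s_1) + 2f(s_2) + f(s_3)].
Sum ≈ 9.31531.

9.31531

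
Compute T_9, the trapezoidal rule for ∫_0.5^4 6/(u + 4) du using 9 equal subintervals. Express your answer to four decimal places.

3.4547

Δu = (4 − 0.5)/9 = 7/18.
f(0.5) = 4/3, f(8/9) = 27/22, f(23/18) = 108/95, f(5/3) = 18/17, f(37/18) = 108/109, f(22/9) = 27/29, f(17/6) = 36/41, f(29/9) = 54/65, f(65/18) = 108/137, f(4) = 0.75.
T_9 = (Δu/2)·[f(u_0) + 2f(u_1) + ... + 2f(u_{8}) + f(u_9)].
Sum ≈ 3.4547.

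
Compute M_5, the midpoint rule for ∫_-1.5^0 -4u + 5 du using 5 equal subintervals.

Δu = (0 − (-1.5))/5 = 0.3.
Midpoints: -1.35, -1.05, -0.75, -0.45, -0.15.
f(-1.35) = 10.4, f(-1.05) = 9.2, f(-0.75) = 8, f(-0.45) = 6.8, f(-0.15) = 5.6.
Sum = Δu · [f(-1.35) + f(-1.05) + f(-0.75) + f(-0.45) + f(-0.15)].
Sum = 12.

12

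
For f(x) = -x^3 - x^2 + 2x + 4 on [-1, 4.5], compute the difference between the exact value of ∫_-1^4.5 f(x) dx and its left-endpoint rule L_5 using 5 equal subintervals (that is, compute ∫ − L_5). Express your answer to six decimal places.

Exact integral: ∫_-1^4.5 f(x) dx ≈ -91.72395833.
L_5 = -43.45.
Error ≈ -91.72395833 − (-43.45) ≈ -48.273958.

-48.273958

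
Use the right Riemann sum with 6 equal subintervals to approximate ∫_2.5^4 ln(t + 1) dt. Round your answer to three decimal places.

Δt = (4 − 2.5)/6 = 0.25.
Right endpoints: 2.75, 3, 3.25, 3.5, 3.75, 4.
f(2.75) ≈ 1.322, f(3) ≈ 1.386, f(3.25) ≈ 1.447, f(3.5) ≈ 1.504, f(3.75) ≈ 1.558, f(4) ≈ 1.609.
Sum = Δt · [f(2.75) + f(3) + f(3.25) + ...].
Sum ≈ 2.207.

2.207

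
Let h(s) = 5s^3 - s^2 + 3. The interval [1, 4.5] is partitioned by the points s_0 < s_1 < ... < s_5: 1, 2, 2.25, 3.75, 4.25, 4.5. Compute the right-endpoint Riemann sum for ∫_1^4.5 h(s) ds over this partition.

Subinterval widths: 1, 0.25, 1.5, 0.5, 0.25.
Right endpoints: 2, 2.25, 3.75, 4.25, 4.5.
h(2) = 39, h(2.25) = 54.890625, h(3.75) = 252.609375, h(4.25) = 368.765625, h(4.5) = 438.375.
Sum = Σ Δs_i · h(s_i).
Sum = 725.61328125.

725.61328125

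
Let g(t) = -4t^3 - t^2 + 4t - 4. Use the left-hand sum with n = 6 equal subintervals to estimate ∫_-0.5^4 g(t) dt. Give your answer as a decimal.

Δt = (4 − (-0.5))/6 = 0.75.
Left endpoints: -0.5, 0.25, 1, 1.75, 2.5, 3.25.
g(-0.5) = -5.75, g(0.25) = -3.125, g(1) = -5, g(1.75) = -21.5, g(2.5) = -62.75, g(3.25) = -138.875.
Sum = Δt · [g(-0.5) + g(0.25) + g(1) + ...].
Sum = -177.75.

-177.75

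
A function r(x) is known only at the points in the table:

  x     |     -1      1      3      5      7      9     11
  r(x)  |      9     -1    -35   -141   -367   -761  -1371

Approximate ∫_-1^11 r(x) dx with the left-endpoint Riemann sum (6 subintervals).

Δx = 2.
Sum = 2·[9 + (-1) + (-35) + (-141) + (-367) + (-761)] = -2592.

-2592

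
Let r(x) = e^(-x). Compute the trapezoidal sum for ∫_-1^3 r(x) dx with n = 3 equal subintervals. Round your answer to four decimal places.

Δx = (3 − (-1))/3 = 4/3.
r(-1) ≈ 2.7183, r(1/3) ≈ 0.7165, r(5/3) ≈ 0.1889, r(3) ≈ 0.0498.
T_3 = (Δx/2)·[r(x_0) + 2r(x_1) + 2r(x_2) + r(x_3)].
Sum ≈ 3.0526.

3.0526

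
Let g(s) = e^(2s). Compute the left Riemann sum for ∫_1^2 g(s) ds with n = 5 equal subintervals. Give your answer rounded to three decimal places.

19.198

Δs = (2 − 1)/5 = 0.2.
Left endpoints: 1, 1.2, 1.4, 1.6, 1.8.
g(1) ≈ 7.389, g(1.2) ≈ 11.023, g(1.4) ≈ 16.445, g(1.6) ≈ 24.533, g(1.8) ≈ 36.598.
Sum = Δs · [g(1) + g(1.2) + g(1.4) + g(1.6) + g(1.8)].
Sum ≈ 19.198.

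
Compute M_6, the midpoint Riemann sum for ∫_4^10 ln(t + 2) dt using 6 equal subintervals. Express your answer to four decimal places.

Δt = (10 − 4)/6 = 1.
Midpoints: 4.5, 5.5, 6.5, 7.5, 8.5, 9.5.
f(4.5) ≈ 1.8718, f(5.5) ≈ 2.0149, f(6.5) ≈ 2.1401, f(7.5) ≈ 2.2513, f(8.5) ≈ 2.3514, f(9.5) ≈ 2.4423.
Sum = Δt · [f(4.5) + f(5.5) + f(6.5) + ...].
Sum ≈ 13.0718.

13.0718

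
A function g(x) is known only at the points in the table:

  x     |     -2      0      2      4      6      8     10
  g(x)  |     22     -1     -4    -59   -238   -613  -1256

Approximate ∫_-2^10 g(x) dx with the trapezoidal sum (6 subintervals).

-3064

Δx = 2.
T_6 = (2/2)·[22 + 2·(-1) + 2·(-4) + 2·(-59) + 2·(-238) + 2·(-613) + (-1256)] = -3064.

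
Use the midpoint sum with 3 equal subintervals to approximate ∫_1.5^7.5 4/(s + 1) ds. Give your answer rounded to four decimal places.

Δs = (7.5 − 1.5)/3 = 2.
Midpoints: 2.5, 4.5, 6.5.
f(2.5) = 8/7, f(4.5) = 8/11, f(6.5) = 8/15.
Sum = Δs · [f(2.5) + f(4.5) + f(6.5)].
Sum ≈ 4.8069.

4.8069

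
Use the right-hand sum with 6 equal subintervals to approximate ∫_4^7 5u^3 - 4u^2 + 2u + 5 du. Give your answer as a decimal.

2684.3125

Δu = (7 − 4)/6 = 0.5.
Right endpoints: 4.5, 5, 5.5, 6, 6.5, 7.
f(4.5) = 388.625, f(5) = 540, f(5.5) = 726.875, f(6) = 953, f(6.5) = 1222.125, f(7) = 1538.
Sum = Δu · [f(4.5) + f(5) + f(5.5) + ...].
Sum = 2684.3125.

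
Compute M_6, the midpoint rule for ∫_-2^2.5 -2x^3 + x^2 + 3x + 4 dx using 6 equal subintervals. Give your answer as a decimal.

Δx = (2.5 − (-2))/6 = 0.75.
Midpoints: -1.625, -0.875, -0.125, 0.625, 1.375, 2.125.
f(-1.625) = 10.34765625, f(-0.875) = 3.48046875, f(-0.125) = 3.64453125, f(0.625) = 5.77734375, f(1.375) = 4.81640625, f(2.125) = -4.30078125.
Sum = Δx · [f(-1.625) + f(-0.875) + f(-0.125) + ...].
Sum = 17.82421875.

17.82421875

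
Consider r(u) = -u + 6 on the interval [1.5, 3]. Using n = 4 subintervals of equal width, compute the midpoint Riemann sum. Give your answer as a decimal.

5.625

Δu = (3 − 1.5)/4 = 0.375.
Midpoints: 1.6875, 2.0625, 2.4375, 2.8125.
r(1.6875) = 4.3125, r(2.0625) = 3.9375, r(2.4375) = 3.5625, r(2.8125) = 3.1875.
Sum = Δu · [r(1.6875) + r(2.0625) + r(2.4375) + r(2.8125)].
Sum = 5.625.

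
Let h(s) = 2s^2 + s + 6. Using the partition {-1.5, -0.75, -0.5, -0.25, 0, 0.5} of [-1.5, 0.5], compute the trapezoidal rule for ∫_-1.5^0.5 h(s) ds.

Subinterval widths: 0.75, 0.25, 0.25, 0.25, 0.5.
h(-1.5) = 9, h(-0.75) = 6.375, h(-0.5) = 6, h(-0.25) = 5.875, h(0) = 6, h(0.5) = 7.
On each subinterval the trapezoid contributes (Δs_i/2)·[h(s_{i-1}) + h(s_i)].
Sum = 13.53125.

13.53125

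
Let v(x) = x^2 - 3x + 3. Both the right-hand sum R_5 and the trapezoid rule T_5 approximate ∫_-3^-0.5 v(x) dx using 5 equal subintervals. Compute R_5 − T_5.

R_5 = 25.625.
T_5 = 29.6875.
R_5 − T_5 = -4.0625.

-4.0625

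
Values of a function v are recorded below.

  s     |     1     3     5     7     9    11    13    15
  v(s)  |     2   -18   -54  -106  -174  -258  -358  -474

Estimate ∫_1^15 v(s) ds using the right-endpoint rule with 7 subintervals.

Δs = 2.
Sum = 2·[(-18) + (-54) + (-106) + (-174) + (-258) + (-358) + (-474)] = -2884.

-2884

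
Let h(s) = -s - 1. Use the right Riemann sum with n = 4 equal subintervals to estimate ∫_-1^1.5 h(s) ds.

-3.90625

Δs = (1.5 − (-1))/4 = 0.625.
Right endpoints: -0.375, 0.25, 0.875, 1.5.
h(-0.375) = -0.625, h(0.25) = -1.25, h(0.875) = -1.875, h(1.5) = -2.5.
Sum = Δs · [h(-0.375) + h(0.25) + h(0.875) + h(1.5)].
Sum = -3.90625.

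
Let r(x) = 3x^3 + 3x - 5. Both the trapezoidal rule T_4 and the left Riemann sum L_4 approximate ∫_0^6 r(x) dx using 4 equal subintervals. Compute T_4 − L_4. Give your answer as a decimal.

499.5

T_4 = 1056.75.
L_4 = 557.25.
T_4 − L_4 = 499.5.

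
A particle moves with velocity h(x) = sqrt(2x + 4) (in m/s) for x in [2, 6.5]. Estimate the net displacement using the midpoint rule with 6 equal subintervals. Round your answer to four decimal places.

15.8244

Δx = (6.5 − 2)/6 = 0.75.
Midpoints: 2.375, 3.125, 3.875, 4.625, 5.375, 6.125.
h(2.375) ≈ 2.9580, h(3.125) ≈ 3.2016, h(3.875) ≈ 3.4278, h(4.625) ≈ 3.6401, h(5.375) ≈ 3.8406, h(6.125) ≈ 4.0311.
Sum = Δx · [h(2.375) + h(3.125) + h(3.875) + ...].
Sum ≈ 15.8244.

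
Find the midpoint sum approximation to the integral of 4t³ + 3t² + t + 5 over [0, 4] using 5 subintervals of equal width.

342.24

Δt = (4 − 0)/5 = 0.8.
Midpoints: 0.4, 1.2, 2, 2.8, 3.6.
f(0.4) = 6.136, f(1.2) = 17.432, f(2) = 51, f(2.8) = 119.128, f(3.6) = 234.104.
Sum = Δt · [f(0.4) + f(1.2) + f(2) + f(2.8) + f(3.6)].
Sum = 342.24.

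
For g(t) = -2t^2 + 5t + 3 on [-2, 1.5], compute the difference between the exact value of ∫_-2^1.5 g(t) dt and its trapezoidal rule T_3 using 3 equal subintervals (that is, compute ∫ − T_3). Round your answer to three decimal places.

1.588

Exact integral: ∫_-2^1.5 g(t) dt ≈ -1.45833.
T_3 ≈ -3.04630.
Error ≈ -1.45833 − (-3.04630) ≈ 1.588.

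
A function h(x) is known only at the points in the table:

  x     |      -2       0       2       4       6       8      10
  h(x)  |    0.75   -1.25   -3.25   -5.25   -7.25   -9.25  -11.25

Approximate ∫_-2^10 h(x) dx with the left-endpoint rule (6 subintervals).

Δx = 2.
Sum = 2·[0.75 + (-1.25) + (-3.25) + (-5.25) + (-7.25) + (-9.25)] = -51.

-51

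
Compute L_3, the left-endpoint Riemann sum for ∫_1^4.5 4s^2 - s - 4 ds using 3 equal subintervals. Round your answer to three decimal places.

Δs = (4.5 − 1)/3 = 7/6.
Left endpoints: 1, 13/6, 10/3.
f(1) = -1, f(13/6) = 227/18, f(10/3) = 334/9.
Sum = Δs · [f(1) + f(13/6) + f(10/3)].
Sum ≈ 56.843.

56.843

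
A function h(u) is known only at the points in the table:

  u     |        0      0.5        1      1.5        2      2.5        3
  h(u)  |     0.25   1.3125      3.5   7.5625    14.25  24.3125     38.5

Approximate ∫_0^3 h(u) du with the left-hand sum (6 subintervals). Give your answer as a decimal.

25.59375

Δu = 0.5.
Sum = 0.5·[0.25 + 1.3125 + 3.5 + 7.5625 + 14.25 + 24.3125] = 25.59375.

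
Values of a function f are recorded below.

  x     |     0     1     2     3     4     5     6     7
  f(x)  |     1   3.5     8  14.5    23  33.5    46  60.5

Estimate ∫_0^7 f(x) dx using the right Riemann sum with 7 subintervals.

Δx = 1.
Sum = 1·[3.5 + 8 + 14.5 + 23 + 33.5 + 46 + 60.5] = 189.

189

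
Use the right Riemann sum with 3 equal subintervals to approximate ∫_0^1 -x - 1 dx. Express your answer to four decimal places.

-1.6667

Δx = (1 − 0)/3 = 1/3.
Right endpoints: 1/3, 2/3, 1.
f(1/3) = -4/3, f(2/3) = -5/3, f(1) = -2.
Sum = Δx · [f(1/3) + f(2/3) + f(1)].
Sum ≈ -1.6667.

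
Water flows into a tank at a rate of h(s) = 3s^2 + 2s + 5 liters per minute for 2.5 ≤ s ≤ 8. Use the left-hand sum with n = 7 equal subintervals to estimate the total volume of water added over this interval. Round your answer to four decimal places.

Δs = (8 − 2.5)/7 = 11/14.
Left endpoints: 2.5, 23/7, 57/14, 34/7, 79/14, 45/7, 101/14.
h(2.5) = 28.75, h(23/7) = 2154/49, h(57/14) = 12323/196, h(34/7) = 4189/49, h(79/14) = 21915/196, h(45/7) = 6950/49, h(101/14) = 34411/196.
Sum = Δs · [h(2.5) + h(23/7) + h(57/14) + ...].
Sum ≈ 510.9388.

510.9388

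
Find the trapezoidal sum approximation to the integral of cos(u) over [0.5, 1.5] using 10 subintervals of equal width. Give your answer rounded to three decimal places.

0.518

Δu = (1.5 − 0.5)/10 = 0.1.
f(0.5) ≈ 0.878, f(0.6) ≈ 0.825, f(0.7) ≈ 0.765, f(0.8) ≈ 0.697, f(0.9) ≈ 0.622, f(1) ≈ 0.540, f(1.1) ≈ 0.454, f(1.2) ≈ 0.362, f(1.3) ≈ 0.267, f(1.4) ≈ 0.170, f(1.5) ≈ 0.071.
T_10 = (Δu/2)·[f(u_0) + 2f(u_1) + ... + 2f(u_{9}) + f(u_10)].
Sum ≈ 0.518.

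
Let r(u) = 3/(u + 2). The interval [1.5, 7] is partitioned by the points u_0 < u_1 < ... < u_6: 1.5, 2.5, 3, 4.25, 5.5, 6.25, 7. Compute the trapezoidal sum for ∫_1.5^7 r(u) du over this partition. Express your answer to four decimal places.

2.8513

Subinterval widths: 1, 0.5, 1.25, 1.25, 0.75, 0.75.
r(1.5) = 6/7, r(2.5) = 2/3, r(3) = 0.6, r(4.25) = 0.48, r(5.5) = 0.4, r(6.25) = 4/11, r(7) = 1/3.
On each subinterval the trapezoid contributes (Δu_i/2)·[r(u_{i-1}) + r(u_i)].
Sum ≈ 2.8513.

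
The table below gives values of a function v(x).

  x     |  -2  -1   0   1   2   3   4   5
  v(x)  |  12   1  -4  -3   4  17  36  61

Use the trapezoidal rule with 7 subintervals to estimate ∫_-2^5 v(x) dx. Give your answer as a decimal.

Δx = 1.
T_7 = (1/2)·[12 + 2·1 + 2·(-4) + 2·(-3) + 2·4 + 2·17 + 2·36 + 61] = 87.5.

87.5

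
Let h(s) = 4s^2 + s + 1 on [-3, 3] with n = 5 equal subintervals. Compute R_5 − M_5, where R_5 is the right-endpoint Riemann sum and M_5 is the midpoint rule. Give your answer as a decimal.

R_5 = 87.36.
M_5 = 75.12.
R_5 − M_5 = 12.24.

12.24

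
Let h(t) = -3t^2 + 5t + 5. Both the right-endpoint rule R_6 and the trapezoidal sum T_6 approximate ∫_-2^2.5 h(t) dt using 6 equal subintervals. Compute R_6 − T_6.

R_6 = 9.140625.
T_6 = 3.234375.
R_6 − T_6 = 5.90625.

5.90625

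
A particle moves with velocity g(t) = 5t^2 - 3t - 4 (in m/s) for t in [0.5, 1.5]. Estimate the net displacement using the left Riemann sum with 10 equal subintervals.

-1.925

Δt = (1.5 − 0.5)/10 = 0.1.
Left endpoints: 0.5, 0.6, 0.7, 0.8, 0.9, 1, 1.1, 1.2, 1.3, 1.4.
g(0.5) = -4.25, g(0.6) = -4, g(0.7) = -3.65, g(0.8) = -3.2, g(0.9) = -2.65, g(1) = -2, g(1.1) = -1.25, g(1.2) = -0.4, g(1.3) = 0.55, g(1.4) = 1.6.
Sum = Δt · [g(0.5) + g(0.6) + g(0.7) + ...].
Sum = -1.925.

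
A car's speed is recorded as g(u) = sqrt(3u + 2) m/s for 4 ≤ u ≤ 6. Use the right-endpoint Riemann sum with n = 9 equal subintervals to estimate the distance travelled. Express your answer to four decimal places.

8.3163

Δu = (6 − 4)/9 = 2/9.
Right endpoints: 38/9, 40/9, 14/3, 44/9, 46/9, 16/3, 50/9, 52/9, 6.
g(38/9) ≈ 3.8297, g(40/9) ≈ 3.9158, g(14/3) ≈ 4.0000, g(44/9) ≈ 4.0825, g(46/9) ≈ 4.1633, g(16/3) ≈ 4.2426, g(50/9) ≈ 4.3205, g(52/9) ≈ 4.3970, g(6) ≈ 4.4721.
Sum = Δu · [g(38/9) + g(40/9) + g(14/3) + ...].
Sum ≈ 8.3163.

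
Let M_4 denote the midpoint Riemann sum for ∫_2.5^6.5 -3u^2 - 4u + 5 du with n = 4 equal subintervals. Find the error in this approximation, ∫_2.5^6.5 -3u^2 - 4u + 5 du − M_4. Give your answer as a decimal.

-1

Exact integral: ∫_2.5^6.5 f(u) du = -311.
M_4 = -310.
Error = -311 − (-310) = -1.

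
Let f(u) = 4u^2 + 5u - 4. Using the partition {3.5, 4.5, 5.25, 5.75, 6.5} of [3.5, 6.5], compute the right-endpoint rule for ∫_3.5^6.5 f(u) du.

Subinterval widths: 1, 0.75, 0.5, 0.75.
Right endpoints: 4.5, 5.25, 5.75, 6.5.
f(4.5) = 99.5, f(5.25) = 132.5, f(5.75) = 157, f(6.5) = 197.5.
Sum = Σ Δu_i · f(u_i).
Sum = 425.5.

425.5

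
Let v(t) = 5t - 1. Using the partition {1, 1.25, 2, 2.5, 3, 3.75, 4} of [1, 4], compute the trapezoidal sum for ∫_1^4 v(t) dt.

34.5

Subinterval widths: 0.25, 0.75, 0.5, 0.5, 0.75, 0.25.
v(1) = 4, v(1.25) = 5.25, v(2) = 9, v(2.5) = 11.5, v(3) = 14, v(3.75) = 17.75, v(4) = 19.
On each subinterval the trapezoid contributes (Δt_i/2)·[v(t_{i-1}) + v(t_i)].
Sum = 34.5.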